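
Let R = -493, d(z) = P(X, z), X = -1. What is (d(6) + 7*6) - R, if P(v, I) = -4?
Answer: 531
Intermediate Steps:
d(z) = -4
(d(6) + 7*6) - R = (-4 + 7*6) - 1*(-493) = (-4 + 42) + 493 = 38 + 493 = 531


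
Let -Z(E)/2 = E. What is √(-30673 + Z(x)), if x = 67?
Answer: 3*I*√3423 ≈ 175.52*I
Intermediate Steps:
Z(E) = -2*E
√(-30673 + Z(x)) = √(-30673 - 2*67) = √(-30673 - 134) = √(-30807) = 3*I*√3423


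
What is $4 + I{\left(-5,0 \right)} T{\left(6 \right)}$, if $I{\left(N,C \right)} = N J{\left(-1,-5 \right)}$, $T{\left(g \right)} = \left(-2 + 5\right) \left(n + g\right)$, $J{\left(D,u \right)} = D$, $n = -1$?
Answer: $79$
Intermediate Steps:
$T{\left(g \right)} = -3 + 3 g$ ($T{\left(g \right)} = \left(-2 + 5\right) \left(-1 + g\right) = 3 \left(-1 + g\right) = -3 + 3 g$)
$I{\left(N,C \right)} = - N$ ($I{\left(N,C \right)} = N \left(-1\right) = - N$)
$4 + I{\left(-5,0 \right)} T{\left(6 \right)} = 4 + \left(-1\right) \left(-5\right) \left(-3 + 3 \cdot 6\right) = 4 + 5 \left(-3 + 18\right) = 4 + 5 \cdot 15 = 4 + 75 = 79$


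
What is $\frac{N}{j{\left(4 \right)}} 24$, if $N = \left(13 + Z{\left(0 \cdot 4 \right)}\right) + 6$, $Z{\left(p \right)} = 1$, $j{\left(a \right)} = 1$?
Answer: $480$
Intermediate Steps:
$N = 20$ ($N = \left(13 + 1\right) + 6 = 14 + 6 = 20$)
$\frac{N}{j{\left(4 \right)}} 24 = \frac{20}{1} \cdot 24 = 20 \cdot 1 \cdot 24 = 20 \cdot 24 = 480$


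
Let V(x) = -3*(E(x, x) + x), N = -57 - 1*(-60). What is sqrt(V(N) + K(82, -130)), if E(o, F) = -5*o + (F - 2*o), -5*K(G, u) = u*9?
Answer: 3*sqrt(31) ≈ 16.703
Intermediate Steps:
K(G, u) = -9*u/5 (K(G, u) = -u*9/5 = -9*u/5)
N = 3 (N = -57 + 60 = 3)
E(o, F) = F - 7*o
V(x) = 15*x (V(x) = -3*((x - 7*x) + x) = -3*(-6*x + x) = -(-15)*x = 15*x)
sqrt(V(N) + K(82, -130)) = sqrt(15*3 - 9/5*(-130)) = sqrt(45 + 234) = sqrt(279) = 3*sqrt(31)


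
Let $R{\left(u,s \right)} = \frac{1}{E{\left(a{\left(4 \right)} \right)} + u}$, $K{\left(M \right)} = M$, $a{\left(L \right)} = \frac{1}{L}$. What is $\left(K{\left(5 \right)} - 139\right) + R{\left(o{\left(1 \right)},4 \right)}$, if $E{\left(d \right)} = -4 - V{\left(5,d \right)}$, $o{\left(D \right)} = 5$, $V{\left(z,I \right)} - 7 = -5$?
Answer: $-135$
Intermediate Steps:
$V{\left(z,I \right)} = 2$ ($V{\left(z,I \right)} = 7 - 5 = 2$)
$E{\left(d \right)} = -6$ ($E{\left(d \right)} = -4 - 2 = -6$)
$R{\left(u,s \right)} = \frac{1}{-6 + u}$
$\left(K{\left(5 \right)} - 139\right) + R{\left(o{\left(1 \right)},4 \right)} = \left(5 - 139\right) + \frac{1}{-6 + 5} = -134 + \frac{1}{-1} = -134 - 1 = -135$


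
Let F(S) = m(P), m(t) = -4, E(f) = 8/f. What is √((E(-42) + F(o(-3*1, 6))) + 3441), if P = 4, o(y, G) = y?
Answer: √1515633/21 ≈ 58.624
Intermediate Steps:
F(S) = -4
√((E(-42) + F(o(-3*1, 6))) + 3441) = √((8/(-42) - 4) + 3441) = √((8*(-1/42) - 4) + 3441) = √((-4/21 - 4) + 3441) = √(-88/21 + 3441) = √(72173/21) = √1515633/21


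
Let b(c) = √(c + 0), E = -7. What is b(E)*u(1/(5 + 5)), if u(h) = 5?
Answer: 5*I*√7 ≈ 13.229*I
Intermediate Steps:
b(c) = √c
b(E)*u(1/(5 + 5)) = √(-7)*5 = (I*√7)*5 = 5*I*√7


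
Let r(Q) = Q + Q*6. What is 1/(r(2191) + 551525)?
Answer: 1/566862 ≈ 1.7641e-6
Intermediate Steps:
r(Q) = 7*Q (r(Q) = Q + 6*Q = 7*Q)
1/(r(2191) + 551525) = 1/(7*2191 + 551525) = 1/(15337 + 551525) = 1/566862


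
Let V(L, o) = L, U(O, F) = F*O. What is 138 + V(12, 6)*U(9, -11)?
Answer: -1050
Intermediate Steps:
138 + V(12, 6)*U(9, -11) = 138 + 12*(-11*9) = 138 + 12*(-99) = 138 - 1188 = -1050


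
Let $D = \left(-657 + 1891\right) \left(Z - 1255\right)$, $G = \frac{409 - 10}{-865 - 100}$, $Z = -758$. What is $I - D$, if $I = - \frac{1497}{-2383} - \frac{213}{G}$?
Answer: $\frac{787453257784}{316939} \approx 2.4846 \cdot 10^{6}$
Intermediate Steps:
$G = - \frac{399}{965}$ ($G = \frac{399}{-965} = 399 \left(- \frac{1}{965}\right) = - \frac{399}{965} \approx -0.41347$)
$D = -2484042$ ($D = \left(-657 + 1891\right) \left(-758 - 1255\right) = 1234 \left(-2013\right) = -2484042$)
$I = \frac{163470346}{316939}$ ($I = - \frac{1497}{-2383} - \frac{213}{- \frac{399}{965}} = \left(-1497\right) \left(- \frac{1}{2383}\right) - - \frac{68515}{133} = \frac{1497}{2383} + \frac{68515}{133} = \frac{163470346}{316939} \approx 515.78$)
$I - D = \frac{163470346}{316939} - -2484042 = \frac{163470346}{316939} + 2484042 = \frac{787453257784}{316939}$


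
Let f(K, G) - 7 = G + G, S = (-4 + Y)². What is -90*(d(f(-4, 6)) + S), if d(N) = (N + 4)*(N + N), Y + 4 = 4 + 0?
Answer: -80100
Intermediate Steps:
Y = 0 (Y = -4 + (4 + 0) = -4 + 4 = 0)
S = 16 (S = (-4 + 0)² = (-4)² = 16)
f(K, G) = 7 + 2*G (f(K, G) = 7 + (G + G) = 7 + 2*G)
d(N) = 2*N*(4 + N) (d(N) = (4 + N)*(2*N) = 2*N*(4 + N))
-90*(d(f(-4, 6)) + S) = -90*(2*(7 + 2*6)*(4 + (7 + 2*6)) + 16) = -90*(2*(7 + 12)*(4 + (7 + 12)) + 16) = -90*(2*19*(4 + 19) + 16) = -90*(2*19*23 + 16) = -90*(874 + 16) = -90*890 = -80100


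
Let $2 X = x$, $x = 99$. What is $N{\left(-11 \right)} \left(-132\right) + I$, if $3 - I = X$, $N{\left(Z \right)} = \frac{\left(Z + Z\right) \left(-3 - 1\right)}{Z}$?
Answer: $\frac{2019}{2} \approx 1009.5$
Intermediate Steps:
$X = \frac{99}{2}$ ($X = \frac{1}{2} \cdot 99 = \frac{99}{2} \approx 49.5$)
$N{\left(Z \right)} = -8$ ($N{\left(Z \right)} = \frac{2 Z \left(-4\right)}{Z} = \frac{\left(-8\right) Z}{Z} = -8$)
$I = - \frac{93}{2}$ ($I = 3 - \frac{99}{2} = - \frac{93}{2} \approx -46.5$)
$N{\left(-11 \right)} \left(-132\right) + I = \left(-8\right) \left(-132\right) - \frac{93}{2} = 1056 - \frac{93}{2} = \frac{2019}{2}$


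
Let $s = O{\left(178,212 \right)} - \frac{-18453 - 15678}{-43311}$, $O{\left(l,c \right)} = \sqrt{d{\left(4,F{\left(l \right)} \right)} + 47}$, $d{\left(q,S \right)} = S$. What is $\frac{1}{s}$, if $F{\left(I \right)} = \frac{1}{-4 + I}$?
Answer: $\frac{28579456326}{1682202293005} + \frac{208426969 \sqrt{1423146}}{1682202293005} \approx 0.1648$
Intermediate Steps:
$O{\left(l,c \right)} = \sqrt{47 + \frac{1}{-4 + l}}$ ($O{\left(l,c \right)} = \sqrt{\frac{1}{-4 + l} + 47} = \sqrt{47 + \frac{1}{-4 + l}}$)
$s = - \frac{11377}{14437} + \frac{\sqrt{1423146}}{174}$ ($s = \sqrt{\frac{-187 + 47 \cdot 178}{-4 + 178}} - \frac{-18453 - 15678}{-43311} = \sqrt{\frac{-187 + 8366}{174}} - \left(-18453 - 15678\right) \left(- \frac{1}{43311}\right) = \sqrt{\frac{1}{174} \cdot 8179} - \left(-34131\right) \left(- \frac{1}{43311}\right) = \sqrt{\frac{8179}{174}} - \frac{11377}{14437} = \frac{\sqrt{1423146}}{174} - \frac{11377}{14437} = - \frac{11377}{14437} + \frac{\sqrt{1423146}}{174} \approx 6.068$)
$\frac{1}{s} = \frac{1}{- \frac{11377}{14437} + \frac{\sqrt{1423146}}{174}}$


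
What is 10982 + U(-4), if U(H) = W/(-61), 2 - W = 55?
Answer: 669955/61 ≈ 10983.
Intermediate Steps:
W = -53 (W = 2 - 1*55 = 2 - 55 = -53)
U(H) = 53/61 (U(H) = -53/(-61) = -53*(-1/61) = 53/61)
10982 + U(-4) = 10982 + 53/61 = 669955/61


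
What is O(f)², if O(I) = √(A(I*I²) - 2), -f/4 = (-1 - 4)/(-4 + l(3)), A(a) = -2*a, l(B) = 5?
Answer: -16002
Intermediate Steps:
f = 20 (f = -4*(-1 - 4)/(-4 + 5) = -(-20)/1 = -(-20) = -4*(-5) = 20)
O(I) = √(-2 - 2*I³) (O(I) = √(-2*I*I² - 2) = √(-2*I³ - 2) = √(-2 - 2*I³))
O(f)² = (√(-2 - 2*20³))² = (√(-2 - 2*8000))² = (√(-2 - 16000))² = (√(-16002))² = (3*I*√1778)² = -16002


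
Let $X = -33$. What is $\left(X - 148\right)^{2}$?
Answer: $32761$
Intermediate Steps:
$\left(X - 148\right)^{2} = \left(-33 - 148\right)^{2} = \left(-181\right)^{2} = 32761$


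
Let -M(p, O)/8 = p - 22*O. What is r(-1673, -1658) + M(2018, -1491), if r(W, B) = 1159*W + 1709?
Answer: -2215858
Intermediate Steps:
M(p, O) = -8*p + 176*O (M(p, O) = -8*(p - 22*O) = -8*p + 176*O)
r(W, B) = 1709 + 1159*W
r(-1673, -1658) + M(2018, -1491) = (1709 + 1159*(-1673)) + (-8*2018 + 176*(-1491)) = (1709 - 1939007) + (-16144 - 262416) = -1937298 - 278560 = -2215858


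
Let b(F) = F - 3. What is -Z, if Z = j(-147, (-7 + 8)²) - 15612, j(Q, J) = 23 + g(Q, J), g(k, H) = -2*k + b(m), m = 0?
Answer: 15298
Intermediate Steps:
b(F) = -3 + F
g(k, H) = -3 - 2*k (g(k, H) = -2*k + (-3 + 0) = -2*k - 3 = -3 - 2*k)
j(Q, J) = 20 - 2*Q (j(Q, J) = 23 + (-3 - 2*Q) = 20 - 2*Q)
Z = -15298 (Z = (20 - 2*(-147)) - 15612 = (20 + 294) - 15612 = 314 - 15612 = -15298)
-Z = -1*(-15298) = 15298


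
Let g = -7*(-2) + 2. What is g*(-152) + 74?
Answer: -2358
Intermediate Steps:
g = 16 (g = 14 + 2 = 16)
g*(-152) + 74 = 16*(-152) + 74 = -2432 + 74 = -2358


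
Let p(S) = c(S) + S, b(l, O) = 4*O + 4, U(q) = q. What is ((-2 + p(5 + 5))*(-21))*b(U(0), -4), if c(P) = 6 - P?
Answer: 1008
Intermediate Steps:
b(l, O) = 4 + 4*O
p(S) = 6 (p(S) = (6 - S) + S = 6)
((-2 + p(5 + 5))*(-21))*b(U(0), -4) = ((-2 + 6)*(-21))*(4 + 4*(-4)) = (4*(-21))*(4 - 16) = -84*(-12) = 1008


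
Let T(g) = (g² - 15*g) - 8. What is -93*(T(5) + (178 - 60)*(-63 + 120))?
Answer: -620124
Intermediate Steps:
T(g) = -8 + g² - 15*g
-93*(T(5) + (178 - 60)*(-63 + 120)) = -93*((-8 + 5² - 15*5) + (178 - 60)*(-63 + 120)) = -93*((-8 + 25 - 75) + 118*57) = -93*(-58 + 6726) = -93*6668 = -620124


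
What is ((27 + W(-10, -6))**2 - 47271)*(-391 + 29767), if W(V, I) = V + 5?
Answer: -1374414912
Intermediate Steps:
W(V, I) = 5 + V
((27 + W(-10, -6))**2 - 47271)*(-391 + 29767) = ((27 + (5 - 10))**2 - 47271)*(-391 + 29767) = ((27 - 5)**2 - 47271)*29376 = (22**2 - 47271)*29376 = (484 - 47271)*29376 = -46787*29376 = -1374414912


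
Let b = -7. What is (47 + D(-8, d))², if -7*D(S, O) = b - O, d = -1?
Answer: 112225/49 ≈ 2290.3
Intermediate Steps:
D(S, O) = 1 + O/7 (D(S, O) = -(-7 - O)/7 = 1 + O/7)
(47 + D(-8, d))² = (47 + (1 + (⅐)*(-1)))² = (47 + (1 - ⅐))² = (47 + 6/7)² = (335/7)² = 112225/49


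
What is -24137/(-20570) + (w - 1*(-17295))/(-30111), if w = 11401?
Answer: 136512487/619383270 ≈ 0.22040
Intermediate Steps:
-24137/(-20570) + (w - 1*(-17295))/(-30111) = -24137/(-20570) + (11401 - 1*(-17295))/(-30111) = -24137*(-1/20570) + (11401 + 17295)*(-1/30111) = 24137/20570 + 28696*(-1/30111) = 24137/20570 - 28696/30111 = 136512487/619383270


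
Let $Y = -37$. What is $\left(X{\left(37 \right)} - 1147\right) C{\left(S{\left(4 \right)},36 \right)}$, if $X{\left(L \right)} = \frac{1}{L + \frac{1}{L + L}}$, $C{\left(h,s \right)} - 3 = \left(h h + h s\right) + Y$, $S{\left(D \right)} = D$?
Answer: $- \frac{131945478}{913} \approx -1.4452 \cdot 10^{5}$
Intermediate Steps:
$C{\left(h,s \right)} = -34 + h^{2} + h s$ ($C{\left(h,s \right)} = 3 - \left(37 - h h - h s\right) = 3 - \left(37 - h^{2} - h s\right) = 3 + \left(-37 + h^{2} + h s\right) = -34 + h^{2} + h s$)
$X{\left(L \right)} = \frac{1}{L + \frac{1}{2 L}}$
$\left(X{\left(37 \right)} - 1147\right) C{\left(S{\left(4 \right)},36 \right)} = \left(2 \cdot 37 \frac{1}{1 + 2 \cdot 37^{2}} - 1147\right) \left(-34 + 4^{2} + 4 \cdot 36\right) = \left(2 \cdot 37 \frac{1}{1 + 2 \cdot 1369} - 1147\right) \left(-34 + 16 + 144\right) = \left(2 \cdot 37 \frac{1}{1 + 2738} - 1147\right) 126 = \left(2 \cdot 37 \cdot \frac{1}{2739} - 1147\right) 126 = \left(\frac{74}{2739} - 1147\right) 126 = \left(- \frac{3141559}{2739}\right) 126 = - \frac{131945478}{913}$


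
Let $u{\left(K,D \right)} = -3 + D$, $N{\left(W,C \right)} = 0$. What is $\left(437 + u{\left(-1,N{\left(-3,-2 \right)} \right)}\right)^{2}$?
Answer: $188356$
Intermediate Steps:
$\left(437 + u{\left(-1,N{\left(-3,-2 \right)} \right)}\right)^{2} = \left(437 + \left(-3 + 0\right)\right)^{2} = \left(437 - 3\right)^{2} = 434^{2} = 188356$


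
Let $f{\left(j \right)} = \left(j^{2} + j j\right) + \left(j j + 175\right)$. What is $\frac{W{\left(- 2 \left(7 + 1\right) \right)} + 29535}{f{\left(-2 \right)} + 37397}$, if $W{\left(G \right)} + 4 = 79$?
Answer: $\frac{1645}{2088} \approx 0.78784$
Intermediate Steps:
$W{\left(G \right)} = 75$ ($W{\left(G \right)} = -4 + 79 = 75$)
$f{\left(j \right)} = 175 + 3 j^{2}$ ($f{\left(j \right)} = \left(j^{2} + j^{2}\right) + \left(j^{2} + 175\right) = 2 j^{2} + \left(175 + j^{2}\right) = 175 + 3 j^{2}$)
$\frac{W{\left(- 2 \left(7 + 1\right) \right)} + 29535}{f{\left(-2 \right)} + 37397} = \frac{75 + 29535}{\left(175 + 3 \left(-2\right)^{2}\right) + 37397} = \frac{29610}{\left(175 + 3 \cdot 4\right) + 37397} = \frac{29610}{\left(175 + 12\right) + 37397} = \frac{29610}{187 + 37397} = \frac{29610}{37584} = 29610 \cdot \frac{1}{37584} = \frac{1645}{2088}$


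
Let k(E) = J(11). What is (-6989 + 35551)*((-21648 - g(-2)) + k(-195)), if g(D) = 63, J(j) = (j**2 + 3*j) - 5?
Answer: -615853844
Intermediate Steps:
J(j) = -5 + j**2 + 3*j
k(E) = 149 (k(E) = -5 + 11**2 + 3*11 = -5 + 121 + 33 = 149)
(-6989 + 35551)*((-21648 - g(-2)) + k(-195)) = (-6989 + 35551)*((-21648 - 1*63) + 149) = 28562*((-21648 - 63) + 149) = 28562*(-21711 + 149) = 28562*(-21562) = -615853844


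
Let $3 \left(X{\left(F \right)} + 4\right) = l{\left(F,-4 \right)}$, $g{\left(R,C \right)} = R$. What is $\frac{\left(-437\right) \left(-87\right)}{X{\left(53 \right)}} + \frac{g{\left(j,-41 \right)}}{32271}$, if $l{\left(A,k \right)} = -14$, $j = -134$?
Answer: $- \frac{3680736931}{839046} \approx -4386.8$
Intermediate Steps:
$X{\left(F \right)} = - \frac{26}{3}$ ($X{\left(F \right)} = -4 + \frac{1}{3} \left(-14\right) = -4 - \frac{14}{3} = - \frac{26}{3}$)
$\frac{\left(-437\right) \left(-87\right)}{X{\left(53 \right)}} + \frac{g{\left(j,-41 \right)}}{32271} = \frac{\left(-437\right) \left(-87\right)}{- \frac{26}{3}} - \frac{134}{32271} = 38019 \left(- \frac{3}{26}\right) - \frac{134}{32271} = - \frac{114057}{26} - \frac{134}{32271} = - \frac{3680736931}{839046}$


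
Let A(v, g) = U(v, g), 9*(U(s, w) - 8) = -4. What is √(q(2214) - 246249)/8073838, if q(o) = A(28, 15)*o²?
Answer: 21*√83423/8073838 ≈ 0.00075125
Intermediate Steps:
U(s, w) = 68/9 (U(s, w) = 8 + (⅑)*(-4) = 8 - 4/9 = 68/9)
A(v, g) = 68/9
q(o) = 68*o²/9
√(q(2214) - 246249)/8073838 = √((68/9)*2214² - 246249)/8073838 = √((68/9)*4901796 - 246249)*(1/8073838) = √(37035792 - 246249)*(1/8073838) = √36789543*(1/8073838) = (21*√83423)*(1/8073838) = 21*√83423/8073838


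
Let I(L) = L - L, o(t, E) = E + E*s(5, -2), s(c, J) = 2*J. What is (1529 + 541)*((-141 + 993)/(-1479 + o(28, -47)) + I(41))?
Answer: -293940/223 ≈ -1318.1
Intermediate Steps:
o(t, E) = -3*E (o(t, E) = E + E*(2*(-2)) = E + E*(-4) = E - 4*E = -3*E)
I(L) = 0
(1529 + 541)*((-141 + 993)/(-1479 + o(28, -47)) + I(41)) = (1529 + 541)*((-141 + 993)/(-1479 - 3*(-47)) + 0) = 2070*(852/(-1479 + 141) + 0) = 2070*(852/(-1338) + 0) = 2070*(852*(-1/1338) + 0) = 2070*(-142/223 + 0) = 2070*(-142/223) = -293940/223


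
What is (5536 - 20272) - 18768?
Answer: -33504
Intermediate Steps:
(5536 - 20272) - 18768 = -14736 - 18768 = -33504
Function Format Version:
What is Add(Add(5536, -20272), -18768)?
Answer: -33504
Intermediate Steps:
Add(Add(5536, -20272), -18768) = Add(-14736, -18768) = -33504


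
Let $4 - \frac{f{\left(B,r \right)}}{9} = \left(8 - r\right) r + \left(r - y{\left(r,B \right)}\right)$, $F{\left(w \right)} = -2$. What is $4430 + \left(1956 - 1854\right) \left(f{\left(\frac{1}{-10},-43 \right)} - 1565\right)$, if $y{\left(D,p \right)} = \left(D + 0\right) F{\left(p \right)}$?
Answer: $1980068$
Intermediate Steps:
$y{\left(D,p \right)} = - 2 D$ ($y{\left(D,p \right)} = \left(D + 0\right) \left(-2\right) = D \left(-2\right) = - 2 D$)
$f{\left(B,r \right)} = 36 - 27 r - 9 r \left(8 - r\right)$ ($f{\left(B,r \right)} = 36 - 9 \left(\left(8 - r\right) r + \left(r - - 2 r\right)\right) = 36 - 9 \left(r \left(8 - r\right) + \left(r + 2 r\right)\right) = 36 - 9 \left(r \left(8 - r\right) + 3 r\right) = 36 - 9 \left(3 r + r \left(8 - r\right)\right) = 36 - \left(27 r + 9 r \left(8 - r\right)\right) = 36 - 27 r - 9 r \left(8 - r\right)$)
$4430 + \left(1956 - 1854\right) \left(f{\left(\frac{1}{-10},-43 \right)} - 1565\right) = 4430 + \left(1956 - 1854\right) \left(\left(36 - -4257 + 9 \left(-43\right)^{2}\right) - 1565\right) = 4430 + 102 \left(\left(36 + 4257 + 9 \cdot 1849\right) - 1565\right) = 4430 + 102 \left(\left(36 + 4257 + 16641\right) - 1565\right) = 4430 + 102 \left(20934 - 1565\right) = 4430 + 102 \cdot 19369 = 4430 + 1975638 = 1980068$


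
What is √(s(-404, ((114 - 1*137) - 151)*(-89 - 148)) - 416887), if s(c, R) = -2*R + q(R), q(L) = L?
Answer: 25*I*√733 ≈ 676.85*I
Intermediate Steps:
s(c, R) = -R (s(c, R) = -2*R + R = -R)
√(s(-404, ((114 - 1*137) - 151)*(-89 - 148)) - 416887) = √(-((114 - 1*137) - 151)*(-89 - 148) - 416887) = √(-((114 - 137) - 151)*(-237) - 416887) = √(-(-23 - 151)*(-237) - 416887) = √(-(-174)*(-237) - 416887) = √(-1*41238 - 416887) = √(-41238 - 416887) = √(-458125) = 25*I*√733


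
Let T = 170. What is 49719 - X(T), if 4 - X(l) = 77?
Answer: 49792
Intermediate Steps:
X(l) = -73 (X(l) = 4 - 1*77 = 4 - 77 = -73)
49719 - X(T) = 49719 - 1*(-73) = 49719 + 73 = 49792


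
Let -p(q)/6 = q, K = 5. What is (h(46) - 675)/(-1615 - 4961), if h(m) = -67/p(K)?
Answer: 20183/197280 ≈ 0.10231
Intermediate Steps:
p(q) = -6*q
h(m) = 67/30 (h(m) = -67/((-6*5)) = -67/(-30) = -67*(-1/30) = 67/30)
(h(46) - 675)/(-1615 - 4961) = (67/30 - 675)/(-1615 - 4961) = -20183/30/(-6576) = -20183/30*(-1/6576) = 20183/197280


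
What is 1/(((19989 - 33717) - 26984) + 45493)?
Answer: 1/4781 ≈ 0.00020916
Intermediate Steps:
1/(((19989 - 33717) - 26984) + 45493) = 1/((-13728 - 26984) + 45493) = 1/(-40712 + 45493) = 1/4781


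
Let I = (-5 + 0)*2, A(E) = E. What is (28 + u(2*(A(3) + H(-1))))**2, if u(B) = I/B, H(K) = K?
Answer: 2601/4 ≈ 650.25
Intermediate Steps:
I = -10 (I = -5*2 = -10)
u(B) = -10/B
(28 + u(2*(A(3) + H(-1))))**2 = (28 - 10*1/(2*(3 - 1)))**2 = (28 - 10/(2*2))**2 = (28 - 10/4)**2 = (28 - 10*1/4)**2 = (28 - 5/2)**2 = (51/2)**2 = 2601/4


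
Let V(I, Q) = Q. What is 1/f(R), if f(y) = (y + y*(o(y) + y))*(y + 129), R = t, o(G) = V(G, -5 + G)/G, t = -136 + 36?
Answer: 1/284055 ≈ 3.5204e-6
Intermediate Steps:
t = -100
o(G) = (-5 + G)/G
R = -100
f(y) = (129 + y)*(y + y*(y + (-5 + y)/y)) (f(y) = (y + y*((-5 + y)/y + y))*(y + 129) = (y + y*(y + (-5 + y)/y))*(129 + y) = (129 + y)*(y + y*(y + (-5 + y)/y)))
1/f(R) = 1/(-645 + (-100)³ + 131*(-100)² + 253*(-100)) = 1/(-645 - 1000000 + 131*10000 - 25300) = 1/(-645 - 1000000 + 1310000 - 25300) = 1/284055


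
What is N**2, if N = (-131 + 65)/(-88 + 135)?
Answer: 4356/2209 ≈ 1.9719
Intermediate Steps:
N = -66/47 ≈ -1.4043
N**2 = (-66/47)**2 = 4356/2209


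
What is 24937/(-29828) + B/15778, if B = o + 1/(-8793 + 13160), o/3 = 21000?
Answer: 3244043463483/1027612272764 ≈ 3.1569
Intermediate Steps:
o = 63000 (o = 3*21000 = 63000)
B = 275121001/4367 (B = 63000 + 1/(-8793 + 13160) = 63000 + 1/4367 = 275121001/4367 ≈ 63000.)
24937/(-29828) + B/15778 = 24937/(-29828) + (275121001/4367)/15778 = 24937*(-1/29828) + (275121001/4367)*(1/15778) = -24937/29828 + 275121001/68902526 = 3244043463483/1027612272764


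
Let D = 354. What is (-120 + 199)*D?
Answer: 27966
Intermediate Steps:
(-120 + 199)*D = (-120 + 199)*354 = 79*354 = 27966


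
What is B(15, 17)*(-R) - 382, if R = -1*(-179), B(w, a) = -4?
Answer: 334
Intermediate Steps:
R = 179
B(15, 17)*(-R) - 382 = -(-4)*179 - 382 = -4*(-179) - 382 = 716 - 382 = 334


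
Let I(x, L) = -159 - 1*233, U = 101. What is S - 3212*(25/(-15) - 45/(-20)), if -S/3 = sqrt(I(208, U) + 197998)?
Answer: -5621/3 - 3*sqrt(197606) ≈ -3207.3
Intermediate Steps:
I(x, L) = -392 (I(x, L) = -159 - 233 = -392)
S = -3*sqrt(197606) (S = -3*sqrt(-392 + 197998) = -3*sqrt(197606) ≈ -1333.6)
S - 3212*(25/(-15) - 45/(-20)) = -3*sqrt(197606) - 3212*(25/(-15) - 45/(-20)) = -3*sqrt(197606) - 3212*(25*(-1/15) - 45*(-1/20)) = -3*sqrt(197606) - 3212*(-5/3 + 9/4) = -3*sqrt(197606) - 3212*7/12 = -3*sqrt(197606) - 5621/3 = -5621/3 - 3*sqrt(197606)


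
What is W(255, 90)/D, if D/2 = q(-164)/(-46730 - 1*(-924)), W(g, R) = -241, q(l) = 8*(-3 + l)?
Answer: -5519623/1336 ≈ -4131.5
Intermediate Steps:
q(l) = -24 + 8*l
D = 1336/22903 (D = 2*((-24 + 8*(-164))/(-46730 - 1*(-924))) = 2*((-24 - 1312)/(-46730 + 924)) = 2*(-1336/(-45806)) = 2*(-1336*(-1/45806)) = 2*(668/22903) = 1336/22903 ≈ 0.058333)
W(255, 90)/D = -241/1336/22903 = -241*22903/1336 = -5519623/1336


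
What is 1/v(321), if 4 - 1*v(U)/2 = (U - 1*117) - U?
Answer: 1/242 ≈ 0.0041322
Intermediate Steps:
v(U) = 242 (v(U) = 8 - 2*((U - 1*117) - U) = 8 - 2*((U - 117) - U) = 8 - 2*((-117 + U) - U) = 8 - 2*(-117) = 8 + 234 = 242)
1/v(321) = 1/242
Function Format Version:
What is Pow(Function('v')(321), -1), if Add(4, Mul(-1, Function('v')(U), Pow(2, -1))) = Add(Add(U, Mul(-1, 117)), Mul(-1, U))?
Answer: Rational(1, 242) ≈ 0.0041322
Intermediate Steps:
Function('v')(U) = 242 (Function('v')(U) = Add(8, Mul(-2, Add(Add(U, Mul(-1, 117)), Mul(-1, U)))) = Add(8, Mul(-2, Add(Add(U, -117), Mul(-1, U)))) = Add(8, Mul(-2, Add(Add(-117, U), Mul(-1, U)))) = Add(8, Mul(-2, -117)) = Add(8, 234) = 242)
Pow(Function('v')(321), -1) = Pow(242, -1) = Rational(1, 242)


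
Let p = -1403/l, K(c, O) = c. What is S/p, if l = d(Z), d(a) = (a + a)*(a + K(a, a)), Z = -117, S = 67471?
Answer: -3694442076/1403 ≈ -2.6332e+6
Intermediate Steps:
d(a) = 4*a² (d(a) = (a + a)*(a + a) = (2*a)*(2*a) = 4*a²)
l = 54756 (l = 4*(-117)² = 4*13689 = 54756)
p = -1403/54756 ≈ -0.025623
S/p = 67471/(-1403/54756) = 67471*(-54756/1403) = -3694442076/1403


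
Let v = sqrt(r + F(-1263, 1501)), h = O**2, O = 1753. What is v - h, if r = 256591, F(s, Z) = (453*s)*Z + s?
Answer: -3073009 + I*sqrt(858525311) ≈ -3.073e+6 + 29301.0*I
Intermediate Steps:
F(s, Z) = s + 453*Z*s (F(s, Z) = 453*Z*s + s = s + 453*Z*s)
h = 3073009 (h = 1753**2 = 3073009)
v = I*sqrt(858525311) (v = sqrt(256591 - 1263*(1 + 453*1501)) = sqrt(256591 - 1263*(1 + 679953)) = sqrt(256591 - 1263*679954) = sqrt(256591 - 858781902) = sqrt(-858525311) = I*sqrt(858525311) ≈ 29301.0*I)
v - h = I*sqrt(858525311) - 1*3073009 = I*sqrt(858525311) - 3073009 = -3073009 + I*sqrt(858525311)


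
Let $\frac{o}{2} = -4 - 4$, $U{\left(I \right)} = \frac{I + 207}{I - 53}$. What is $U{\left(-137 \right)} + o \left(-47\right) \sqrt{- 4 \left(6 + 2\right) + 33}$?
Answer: $\frac{14281}{19} \approx 751.63$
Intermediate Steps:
$U{\left(I \right)} = \frac{207 + I}{-53 + I}$
$o = -16$ ($o = 2 \left(-4 - 4\right) = 2 \left(-8\right) = -16$)
$U{\left(-137 \right)} + o \left(-47\right) \sqrt{- 4 \left(6 + 2\right) + 33} = \frac{207 - 137}{-53 - 137} + \left(-16\right) \left(-47\right) \sqrt{- 4 \left(6 + 2\right) + 33} = \frac{1}{-190} \cdot 70 + 752 \sqrt{\left(-4\right) 8 + 33} = \left(- \frac{1}{190}\right) 70 + 752 \sqrt{-32 + 33} = - \frac{7}{19} + 752 \sqrt{1} = - \frac{7}{19} + 752 \cdot 1 = - \frac{7}{19} + 752 = \frac{14281}{19}$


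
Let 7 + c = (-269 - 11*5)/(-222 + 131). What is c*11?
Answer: -3443/91 ≈ -37.835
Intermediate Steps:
c = -313/91 (c = -7 + (-269 - 11*5)/(-222 + 131) = -7 + (-269 - 55)/(-91) = -7 - 324*(-1/91) = -7 + 324/91 = -313/91 ≈ -3.4396)
c*11 = -313/91*11 = -3443/91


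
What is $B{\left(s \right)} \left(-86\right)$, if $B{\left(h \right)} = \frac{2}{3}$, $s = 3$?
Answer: $- \frac{172}{3} \approx -57.333$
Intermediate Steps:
$B{\left(h \right)} = \frac{2}{3}$ ($B{\left(h \right)} = 2 \cdot \frac{1}{3} = \frac{2}{3}$)
$B{\left(s \right)} \left(-86\right) = \frac{2}{3} \left(-86\right) = - \frac{172}{3}$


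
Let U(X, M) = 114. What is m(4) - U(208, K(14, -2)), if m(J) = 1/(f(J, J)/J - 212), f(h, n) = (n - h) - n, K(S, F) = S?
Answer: -24283/213 ≈ -114.00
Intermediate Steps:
f(h, n) = -h
m(J) = -1/213 (m(J) = 1/((-J)/J - 212) = 1/(-1 - 212) = 1/(-213) = -1/213)
m(4) - U(208, K(14, -2)) = -1/213 - 1*114 = -1/213 - 114 = -24283/213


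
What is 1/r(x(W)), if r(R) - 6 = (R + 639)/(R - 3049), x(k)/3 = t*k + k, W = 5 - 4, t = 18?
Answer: 374/2157 ≈ 0.17339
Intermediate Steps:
W = 1
x(k) = 57*k (x(k) = 3*(18*k + k) = 3*(19*k) = 57*k)
r(R) = 6 + (639 + R)/(-3049 + R) (r(R) = 6 + (R + 639)/(R - 3049) = 6 + (639 + R)/(-3049 + R))
1/r(x(W)) = 1/((-17655 + 7*(57*1))/(-3049 + 57*1)) = 1/((-17655 + 7*57)/(-3049 + 57)) = 1/((-17655 + 399)/(-2992)) = 1/(-1/2992*(-17256)) = 1/(2157/374) = 374/2157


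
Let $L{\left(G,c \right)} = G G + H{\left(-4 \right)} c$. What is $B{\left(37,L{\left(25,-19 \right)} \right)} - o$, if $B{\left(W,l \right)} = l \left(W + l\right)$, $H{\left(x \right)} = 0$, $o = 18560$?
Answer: $395190$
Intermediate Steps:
$L{\left(G,c \right)} = G^{2}$ ($L{\left(G,c \right)} = G G + 0 c = G^{2} + 0 = G^{2}$)
$B{\left(37,L{\left(25,-19 \right)} \right)} - o = 25^{2} \left(37 + 25^{2}\right) - 18560 = 625 \left(37 + 625\right) - 18560 = 625 \cdot 662 - 18560 = 413750 - 18560 = 395190$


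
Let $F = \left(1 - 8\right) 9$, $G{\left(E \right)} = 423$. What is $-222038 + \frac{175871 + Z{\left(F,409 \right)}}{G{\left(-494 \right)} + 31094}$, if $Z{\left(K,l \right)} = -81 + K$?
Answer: $- \frac{6997795919}{31517} \approx -2.2203 \cdot 10^{5}$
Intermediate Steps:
$F = -63$ ($F = \left(-7\right) 9 = -63$)
$-222038 + \frac{175871 + Z{\left(F,409 \right)}}{G{\left(-494 \right)} + 31094} = -222038 + \frac{175871 - 144}{423 + 31094} = -222038 + \frac{175871 - 144}{31517} = -222038 + 175727 \cdot \frac{1}{31517} = -222038 + \frac{175727}{31517} = - \frac{6997795919}{31517}$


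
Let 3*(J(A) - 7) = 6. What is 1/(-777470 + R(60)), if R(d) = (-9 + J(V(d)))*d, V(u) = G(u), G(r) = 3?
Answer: -1/777470 ≈ -1.2862e-6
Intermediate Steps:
V(u) = 3
J(A) = 9 (J(A) = 7 + (1/3)*6 = 7 + 2 = 9)
R(d) = 0 (R(d) = (-9 + 9)*d = 0*d = 0)
1/(-777470 + R(60)) = 1/(-777470 + 0) = 1/(-777470) = -1/777470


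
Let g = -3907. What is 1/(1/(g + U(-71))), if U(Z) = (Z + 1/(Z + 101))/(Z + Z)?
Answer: -16641691/4260 ≈ -3906.5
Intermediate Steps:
U(Z) = (Z + 1/(101 + Z))/(2*Z) (U(Z) = (Z + 1/(101 + Z))/((2*Z)) = (Z + 1/(101 + Z))*(1/(2*Z)) = (Z + 1/(101 + Z))/(2*Z))
1/(1/(g + U(-71))) = 1/(1/(-3907 + (1/2)*(1 + (-71)**2 + 101*(-71))/(-71*(101 - 71)))) = 1/(1/(-3907 + (1/2)*(-1/71)*(1 + 5041 - 7171)/30)) = 1/(1/(-3907 + (1/2)*(-1/71)*(1/30)*(-2129))) = 1/(1/(-3907 + 2129/4260)) = 1/(1/(-16641691/4260)) = 1/(-4260/16641691) = -16641691/4260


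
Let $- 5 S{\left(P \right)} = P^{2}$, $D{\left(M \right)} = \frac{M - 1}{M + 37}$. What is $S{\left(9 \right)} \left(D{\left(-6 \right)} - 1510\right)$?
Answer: $\frac{3792177}{155} \approx 24466.0$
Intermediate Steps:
$D{\left(M \right)} = \frac{-1 + M}{37 + M}$
$S{\left(P \right)} = - \frac{P^{2}}{5}$
$S{\left(9 \right)} \left(D{\left(-6 \right)} - 1510\right) = - \frac{9^{2}}{5} \left(\frac{-1 - 6}{37 - 6} - 1510\right) = \left(- \frac{1}{5}\right) 81 \left(\frac{1}{31} \left(-7\right) - 1510\right) = - \frac{81 \left(\frac{1}{31} \left(-7\right) - 1510\right)}{5} = - \frac{81 \left(- \frac{7}{31} - 1510\right)}{5} = \left(- \frac{81}{5}\right) \left(- \frac{46817}{31}\right) = \frac{3792177}{155}$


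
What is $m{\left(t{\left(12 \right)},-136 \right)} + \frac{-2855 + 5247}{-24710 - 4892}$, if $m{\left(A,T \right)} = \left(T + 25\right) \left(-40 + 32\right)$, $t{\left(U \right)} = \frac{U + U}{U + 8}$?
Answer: $\frac{13142092}{14801} \approx 887.92$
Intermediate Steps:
$t{\left(U \right)} = \frac{2 U}{8 + U}$
$m{\left(A,T \right)} = -200 - 8 T$ ($m{\left(A,T \right)} = \left(25 + T\right) \left(-8\right) = -200 - 8 T$)
$m{\left(t{\left(12 \right)},-136 \right)} + \frac{-2855 + 5247}{-24710 - 4892} = \left(-200 - -1088\right) + \frac{-2855 + 5247}{-24710 - 4892} = \left(-200 + 1088\right) + \frac{2392}{-29602} = 888 + 2392 \left(- \frac{1}{29602}\right) = 888 - \frac{1196}{14801} = \frac{13142092}{14801}$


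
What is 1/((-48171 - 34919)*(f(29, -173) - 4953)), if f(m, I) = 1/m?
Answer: 29/11934715240 ≈ 2.4299e-9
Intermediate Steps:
1/((-48171 - 34919)*(f(29, -173) - 4953)) = 1/((-48171 - 34919)*(1/29 - 4953)) = 1/(-83090*(1/29 - 4953)) = 1/(-83090*(-143636/29)) = 1/(11934715240/29) = 29/11934715240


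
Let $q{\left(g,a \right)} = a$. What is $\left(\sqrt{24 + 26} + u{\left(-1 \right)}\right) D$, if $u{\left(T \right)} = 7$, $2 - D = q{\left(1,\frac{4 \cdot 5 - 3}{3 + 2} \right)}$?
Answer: $- \frac{49}{5} - 7 \sqrt{2} \approx -19.699$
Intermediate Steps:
$D = - \frac{7}{5}$ ($D = 2 - \frac{4 \cdot 5 - 3}{3 + 2} = 2 - \frac{20 - 3}{5} = 2 - 17 \cdot \frac{1}{5} = 2 - \frac{17}{5} = - \frac{7}{5} \approx -1.4$)
$\left(\sqrt{24 + 26} + u{\left(-1 \right)}\right) D = \left(\sqrt{24 + 26} + 7\right) \left(- \frac{7}{5}\right) = \left(\sqrt{50} + 7\right) \left(- \frac{7}{5}\right) = \left(5 \sqrt{2} + 7\right) \left(- \frac{7}{5}\right) = \left(7 + 5 \sqrt{2}\right) \left(- \frac{7}{5}\right) = - \frac{49}{5} - 7 \sqrt{2}$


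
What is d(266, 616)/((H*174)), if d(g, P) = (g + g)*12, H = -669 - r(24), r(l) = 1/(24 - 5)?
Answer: -361/6583 ≈ -0.054838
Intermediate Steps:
r(l) = 1/19
H = -12712/19 (H = -669 - 1*1/19 = -669 - 1/19 = -12712/19 ≈ -669.05)
d(g, P) = 24*g (d(g, P) = (2*g)*12 = 24*g)
d(266, 616)/((H*174)) = (24*266)/((-12712/19*174)) = 6384/(-2211888/19) = 6384*(-19/2211888) = -361/6583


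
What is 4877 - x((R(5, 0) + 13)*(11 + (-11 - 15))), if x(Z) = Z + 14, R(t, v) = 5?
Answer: 5133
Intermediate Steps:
x(Z) = 14 + Z
4877 - x((R(5, 0) + 13)*(11 + (-11 - 15))) = 4877 - (14 + (5 + 13)*(11 + (-11 - 15))) = 4877 - (14 + 18*(11 - 26)) = 4877 - (14 + 18*(-15)) = 4877 - (14 - 270) = 4877 - 1*(-256) = 4877 + 256 = 5133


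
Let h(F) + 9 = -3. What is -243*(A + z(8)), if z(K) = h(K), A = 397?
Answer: -93555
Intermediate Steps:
h(F) = -12 (h(F) = -9 - 3 = -12)
z(K) = -12
-243*(A + z(8)) = -243*(397 - 12) = -243*385 = -93555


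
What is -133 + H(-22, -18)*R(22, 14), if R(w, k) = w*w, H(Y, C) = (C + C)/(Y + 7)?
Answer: 5143/5 ≈ 1028.6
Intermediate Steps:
H(Y, C) = 2*C/(7 + Y) (H(Y, C) = (2*C)/(7 + Y) = 2*C/(7 + Y))
R(w, k) = w**2
-133 + H(-22, -18)*R(22, 14) = -133 + (2*(-18)/(7 - 22))*22**2 = -133 + (2*(-18)/(-15))*484 = -133 + (2*(-18)*(-1/15))*484 = -133 + (12/5)*484 = -133 + 5808/5 = 5143/5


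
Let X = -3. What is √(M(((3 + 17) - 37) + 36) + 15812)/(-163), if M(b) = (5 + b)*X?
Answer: -2*√3935/163 ≈ -0.76969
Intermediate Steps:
M(b) = -15 - 3*b (M(b) = (5 + b)*(-3) = -15 - 3*b)
√(M(((3 + 17) - 37) + 36) + 15812)/(-163) = √((-15 - 3*(((3 + 17) - 37) + 36)) + 15812)/(-163) = -√((-15 - 3*((20 - 37) + 36)) + 15812)/163 = -√((-15 - 3*(-17 + 36)) + 15812)/163 = -√((-15 - 3*19) + 15812)/163 = -√((-15 - 57) + 15812)/163 = -√(-72 + 15812)/163 = -2*√3935/163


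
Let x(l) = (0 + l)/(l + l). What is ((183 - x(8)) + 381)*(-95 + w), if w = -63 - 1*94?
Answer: -142002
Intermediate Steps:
w = -157 (w = -63 - 94 = -157)
x(l) = ½ (x(l) = l/((2*l)) = l*(1/(2*l)) = ½)
((183 - x(8)) + 381)*(-95 + w) = ((183 - 1*½) + 381)*(-95 - 157) = ((183 - ½) + 381)*(-252) = (365/2 + 381)*(-252) = (1127/2)*(-252) = -142002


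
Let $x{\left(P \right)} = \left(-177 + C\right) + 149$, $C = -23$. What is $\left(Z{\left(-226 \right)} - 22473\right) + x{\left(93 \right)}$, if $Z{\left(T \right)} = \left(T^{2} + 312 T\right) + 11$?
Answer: $-41949$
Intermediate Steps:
$Z{\left(T \right)} = 11 + T^{2} + 312 T$
$x{\left(P \right)} = -51$ ($x{\left(P \right)} = \left(-177 - 23\right) + 149 = -200 + 149 = -51$)
$\left(Z{\left(-226 \right)} - 22473\right) + x{\left(93 \right)} = \left(\left(11 + \left(-226\right)^{2} + 312 \left(-226\right)\right) - 22473\right) - 51 = \left(\left(11 + 51076 - 70512\right) - 22473\right) - 51 = \left(-19425 - 22473\right) - 51 = -41898 - 51 = -41949$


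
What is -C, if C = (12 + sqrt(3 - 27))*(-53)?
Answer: 636 + 106*I*sqrt(6) ≈ 636.0 + 259.65*I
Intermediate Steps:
C = -636 - 106*I*sqrt(6) (C = (12 + sqrt(-24))*(-53) = (12 + 2*I*sqrt(6))*(-53) = -636 - 106*I*sqrt(6) ≈ -636.0 - 259.65*I)
-C = -(-636 - 106*I*sqrt(6)) = 636 + 106*I*sqrt(6)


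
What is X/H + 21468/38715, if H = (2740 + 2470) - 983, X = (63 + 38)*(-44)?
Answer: -27101408/54549435 ≈ -0.49682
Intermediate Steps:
X = -4444 (X = 101*(-44) = -4444)
H = 4227 (H = 5210 - 983 = 4227)
X/H + 21468/38715 = -4444/4227 + 21468/38715 = -4444*1/4227 + 21468*(1/38715) = -4444/4227 + 7156/12905 = -27101408/54549435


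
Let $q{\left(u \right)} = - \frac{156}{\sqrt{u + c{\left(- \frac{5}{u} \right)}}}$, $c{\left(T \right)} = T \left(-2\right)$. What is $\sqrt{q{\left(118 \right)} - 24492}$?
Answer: $\frac{2 \sqrt{-297204841947 - 271713 \sqrt{411053}}}{6967} \approx 156.55 i$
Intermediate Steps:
$c{\left(T \right)} = - 2 T$
$q{\left(u \right)} = - \frac{156}{\sqrt{u + \frac{10}{u}}}$ ($q{\left(u \right)} = - \frac{156}{\sqrt{u - 2 \left(- \frac{5}{u}\right)}} = - \frac{156}{\sqrt{u + \frac{10}{u}}}$)
$\sqrt{q{\left(118 \right)} - 24492} = \sqrt{- \frac{156}{\sqrt{118 + \frac{10}{118}}} - 24492} = \sqrt{- \frac{156}{\sqrt{118 + 10 \cdot \frac{1}{118}}} - 24492} = \sqrt{- \frac{156}{\sqrt{118 + \frac{5}{59}}} - 24492} = \sqrt{- \frac{156}{\frac{1}{59} \sqrt{411053}} - 24492} = \sqrt{- 156 \frac{\sqrt{411053}}{6967} - 24492} = \sqrt{- \frac{156 \sqrt{411053}}{6967} - 24492} = \sqrt{-24492 - \frac{156 \sqrt{411053}}{6967}}$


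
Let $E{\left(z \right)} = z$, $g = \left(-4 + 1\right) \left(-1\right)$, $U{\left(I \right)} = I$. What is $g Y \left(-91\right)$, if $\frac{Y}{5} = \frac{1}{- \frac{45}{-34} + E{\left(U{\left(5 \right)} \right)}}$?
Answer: $- \frac{9282}{43} \approx -215.86$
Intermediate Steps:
$g = 3$ ($g = \left(-3\right) \left(-1\right) = 3$)
$Y = \frac{34}{43}$ ($Y = \frac{5}{- \frac{45}{-34} + 5} = \frac{5}{\left(-45\right) \left(- \frac{1}{34}\right) + 5} = \frac{5}{\frac{45}{34} + 5} = \frac{5}{\frac{215}{34}} = 5 \cdot \frac{34}{215} = \frac{34}{43} \approx 0.7907$)
$g Y \left(-91\right) = 3 \cdot \frac{34}{43} \left(-91\right) = \frac{102}{43} \left(-91\right) = - \frac{9282}{43}$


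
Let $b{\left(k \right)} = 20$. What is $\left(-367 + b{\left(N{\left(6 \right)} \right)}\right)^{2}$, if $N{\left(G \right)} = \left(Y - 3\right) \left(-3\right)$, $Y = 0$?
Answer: $120409$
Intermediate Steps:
$N{\left(G \right)} = 9$ ($N{\left(G \right)} = \left(0 - 3\right) \left(-3\right) = \left(-3\right) \left(-3\right) = 9$)
$\left(-367 + b{\left(N{\left(6 \right)} \right)}\right)^{2} = \left(-367 + 20\right)^{2} = \left(-347\right)^{2} = 120409$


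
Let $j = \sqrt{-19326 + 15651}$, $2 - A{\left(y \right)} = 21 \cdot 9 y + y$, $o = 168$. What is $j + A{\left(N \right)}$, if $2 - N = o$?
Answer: $31542 + 35 i \sqrt{3} \approx 31542.0 + 60.622 i$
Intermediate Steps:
$N = -166$ ($N = 2 - 168 = -166$)
$A{\left(y \right)} = 2 - 190 y$ ($A{\left(y \right)} = 2 - \left(21 \cdot 9 y + y\right) = 2 - \left(189 y + y\right) = 2 - 190 y$)
$j = 35 i \sqrt{3}$ ($j = \sqrt{-3675} = 35 i \sqrt{3} \approx 60.622 i$)
$j + A{\left(N \right)} = 35 i \sqrt{3} + \left(2 - -31540\right) = 35 i \sqrt{3} + \left(2 + 31540\right) = 35 i \sqrt{3} + 31542 = 31542 + 35 i \sqrt{3}$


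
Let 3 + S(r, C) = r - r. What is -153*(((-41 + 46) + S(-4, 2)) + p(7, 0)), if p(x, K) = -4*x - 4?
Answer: 4590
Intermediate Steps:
S(r, C) = -3 (S(r, C) = -3 + (r - r) = -3 + 0 = -3)
p(x, K) = -4 - 4*x
-153*(((-41 + 46) + S(-4, 2)) + p(7, 0)) = -153*(((-41 + 46) - 3) + (-4 - 4*7)) = -153*((5 - 3) + (-4 - 28)) = -153*(2 - 32) = -153*(-30) = 4590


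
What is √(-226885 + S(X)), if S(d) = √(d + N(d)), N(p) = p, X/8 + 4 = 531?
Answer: √(-226885 + 4*√527) ≈ 476.23*I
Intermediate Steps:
X = 4216 (X = -32 + 8*531 = -32 + 4248 = 4216)
S(d) = √2*√d (S(d) = √(d + d) = √(2*d) = √2*√d)
√(-226885 + S(X)) = √(-226885 + √2*√4216) = √(-226885 + √2*(2*√1054)) = √(-226885 + 4*√527)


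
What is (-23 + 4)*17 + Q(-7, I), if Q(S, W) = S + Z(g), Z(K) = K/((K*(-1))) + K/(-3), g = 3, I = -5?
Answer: -332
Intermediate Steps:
Z(K) = -1 - K/3 (Z(K) = K/((-K)) + K*(-⅓) = K*(-1/K) - K/3 = -1 - K/3)
Q(S, W) = -2 + S (Q(S, W) = S + (-1 - ⅓*3) = S + (-1 - 1) = S - 2 = -2 + S)
(-23 + 4)*17 + Q(-7, I) = (-23 + 4)*17 + (-2 - 7) = -19*17 - 9 = -323 - 9 = -332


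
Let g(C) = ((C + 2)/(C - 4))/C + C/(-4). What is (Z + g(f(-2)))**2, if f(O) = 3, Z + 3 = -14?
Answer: 54289/144 ≈ 377.01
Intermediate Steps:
Z = -17 (Z = -3 - 14 = -17)
g(C) = -C/4 + (2 + C)/(C*(-4 + C)) (g(C) = ((2 + C)/(-4 + C))/C + C*(-1/4) = ((2 + C)/(-4 + C))/C - C/4 = (2 + C)/(C*(-4 + C)) - C/4 = -C/4 + (2 + C)/(C*(-4 + C)))
(Z + g(f(-2)))**2 = (-17 + (2 + 3 + 3**2 - 1/4*3**3)/(3*(-4 + 3)))**2 = (-17 + (1/3)*(2 + 3 + 9 - 1/4*27)/(-1))**2 = (-17 + (1/3)*(-1)*(2 + 3 + 9 - 27/4))**2 = (-17 + (1/3)*(-1)*(29/4))**2 = (-17 - 29/12)**2 = (-233/12)**2 = 54289/144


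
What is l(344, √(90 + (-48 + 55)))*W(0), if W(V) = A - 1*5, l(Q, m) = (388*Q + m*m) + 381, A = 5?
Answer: 0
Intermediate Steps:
l(Q, m) = 381 + m² + 388*Q (l(Q, m) = (388*Q + m²) + 381 = (m² + 388*Q) + 381 = 381 + m² + 388*Q)
W(V) = 0 (W(V) = 5 - 1*5 = 5 - 5 = 0)
l(344, √(90 + (-48 + 55)))*W(0) = (381 + (√(90 + (-48 + 55)))² + 388*344)*0 = (381 + (√(90 + 7))² + 133472)*0 = (381 + (√97)² + 133472)*0 = (381 + 97 + 133472)*0 = 133950*0 = 0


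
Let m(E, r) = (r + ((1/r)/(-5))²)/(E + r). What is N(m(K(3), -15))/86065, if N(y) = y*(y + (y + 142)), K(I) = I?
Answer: 102870341719/49016707031250 ≈ 0.0020987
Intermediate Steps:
m(E, r) = (r + 1/(25*r²))/(E + r) (m(E, r) = (r + (-⅕/r)²)/(E + r) = (r + (-1/(5*r))²)/(E + r) = (r + 1/(25*r²))/(E + r))
N(y) = y*(142 + 2*y) (N(y) = y*(y + (142 + y)) = y*(142 + 2*y))
N(m(K(3), -15))/86065 = (2*((1/25 + (-15)³)/((-15)²*(3 - 15)))*(71 + (1/25 + (-15)³)/((-15)²*(3 - 15))))/86065 = (2*((1/225)*(1/25 - 3375)/(-12))*(71 + (1/225)*(1/25 - 3375)/(-12)))*(1/86065) = (2*((1/225)*(-1/12)*(-84374/25))*(71 + (1/225)*(-1/12)*(-84374/25)))*(1/86065) = (2*(42187/33750)*(71 + 42187/33750))*(1/86065) = (2*(42187/33750)*(2438437/33750))*(1/86065) = (102870341719/569531250)*(1/86065) = 102870341719/49016707031250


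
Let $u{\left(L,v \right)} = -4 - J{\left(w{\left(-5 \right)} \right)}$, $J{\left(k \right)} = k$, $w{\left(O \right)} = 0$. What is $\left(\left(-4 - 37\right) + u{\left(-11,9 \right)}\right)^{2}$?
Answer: $2025$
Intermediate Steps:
$u{\left(L,v \right)} = -4$ ($u{\left(L,v \right)} = -4 - 0 = -4 + 0 = -4$)
$\left(\left(-4 - 37\right) + u{\left(-11,9 \right)}\right)^{2} = \left(\left(-4 - 37\right) - 4\right)^{2} = \left(-41 - 4\right)^{2} = \left(-45\right)^{2} = 2025$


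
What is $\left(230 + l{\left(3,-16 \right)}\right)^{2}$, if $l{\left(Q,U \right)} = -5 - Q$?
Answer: $49284$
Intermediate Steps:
$\left(230 + l{\left(3,-16 \right)}\right)^{2} = \left(230 - 8\right)^{2} = 222^{2} = 49284$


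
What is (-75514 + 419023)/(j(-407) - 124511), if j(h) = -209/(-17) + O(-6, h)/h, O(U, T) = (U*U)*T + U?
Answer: -2376738771/861157360 ≈ -2.7599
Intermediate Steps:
O(U, T) = U + T*U² (O(U, T) = U²*T + U = T*U² + U = U + T*U²)
j(h) = 209/17 + (-6 + 36*h)/h (j(h) = -209/(-17) + (-6*(1 + h*(-6)))/h = -209*(-1/17) + (-6*(1 - 6*h))/h = 209/17 + (-6 + 36*h)/h)
(-75514 + 419023)/(j(-407) - 124511) = (-75514 + 419023)/((821/17 - 6/(-407)) - 124511) = 343509/((821/17 - 6*(-1/407)) - 124511) = 343509/((821/17 + 6/407) - 124511) = 343509/(334249/6919 - 124511) = 343509/(-861157360/6919) = 343509*(-6919/861157360) = -2376738771/861157360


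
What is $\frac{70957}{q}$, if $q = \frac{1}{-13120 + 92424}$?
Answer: $5627173928$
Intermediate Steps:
$q = \frac{1}{79304} \approx 1.261 \cdot 10^{-5}$
$\frac{70957}{q} = 70957 \frac{1}{\frac{1}{79304}} = 70957 \cdot 79304 = 5627173928$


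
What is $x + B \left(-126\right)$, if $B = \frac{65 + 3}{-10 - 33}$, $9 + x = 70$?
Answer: $\frac{11191}{43} \approx 260.26$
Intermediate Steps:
$x = 61$ ($x = -9 + 70 = 61$)
$B = - \frac{68}{43}$ ($B = \frac{68}{-43} = 68 \left(- \frac{1}{43}\right) = - \frac{68}{43} \approx -1.5814$)
$x + B \left(-126\right) = 61 - - \frac{8568}{43} = 61 + \frac{8568}{43} = \frac{11191}{43}$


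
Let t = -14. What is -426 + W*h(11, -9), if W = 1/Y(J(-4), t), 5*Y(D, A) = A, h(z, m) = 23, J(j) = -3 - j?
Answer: -6079/14 ≈ -434.21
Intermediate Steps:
Y(D, A) = A/5
W = -5/14 (W = 1/((⅕)*(-14)) = 1/(-14/5) = -5/14 ≈ -0.35714)
-426 + W*h(11, -9) = -426 - 5/14*23 = -426 - 115/14 = -6079/14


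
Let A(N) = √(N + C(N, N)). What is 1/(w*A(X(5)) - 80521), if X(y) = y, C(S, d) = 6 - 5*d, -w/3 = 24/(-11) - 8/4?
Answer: -1391863/112074238711 - 1518*I*√14/784519670977 ≈ -1.2419e-5 - 7.2399e-9*I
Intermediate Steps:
w = 138/11 (w = -3*(24/(-11) - 8/4) = -3*(24*(-1/11) - 8*¼) = -3*(-24/11 - 2) = -3*(-46/11) = 138/11 ≈ 12.545)
A(N) = √(6 - 4*N) (A(N) = √(N + (6 - 5*N)) = √(6 - 4*N))
1/(w*A(X(5)) - 80521) = 1/(138*√(6 - 4*5)/11 - 80521) = 1/(138*√(6 - 20)/11 - 80521) = 1/(138*√(-14)/11 - 80521) = 1/(138*(I*√14)/11 - 80521) = 1/(138*I*√14/11 - 80521) = 1/(-80521 + 138*I*√14/11)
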